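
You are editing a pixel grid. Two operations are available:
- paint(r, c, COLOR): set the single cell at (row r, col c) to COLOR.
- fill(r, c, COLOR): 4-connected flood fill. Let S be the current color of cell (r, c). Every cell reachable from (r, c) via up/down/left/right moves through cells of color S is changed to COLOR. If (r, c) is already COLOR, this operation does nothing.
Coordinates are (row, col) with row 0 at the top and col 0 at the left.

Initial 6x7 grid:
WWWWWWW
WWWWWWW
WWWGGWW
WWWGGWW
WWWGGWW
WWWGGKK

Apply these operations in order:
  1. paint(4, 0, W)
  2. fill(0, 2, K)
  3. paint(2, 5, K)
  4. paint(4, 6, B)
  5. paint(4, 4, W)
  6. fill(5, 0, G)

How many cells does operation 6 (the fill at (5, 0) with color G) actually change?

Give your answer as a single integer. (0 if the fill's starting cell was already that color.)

Answer: 33

Derivation:
After op 1 paint(4,0,W):
WWWWWWW
WWWWWWW
WWWGGWW
WWWGGWW
WWWGGWW
WWWGGKK
After op 2 fill(0,2,K) [32 cells changed]:
KKKKKKK
KKKKKKK
KKKGGKK
KKKGGKK
KKKGGKK
KKKGGKK
After op 3 paint(2,5,K):
KKKKKKK
KKKKKKK
KKKGGKK
KKKGGKK
KKKGGKK
KKKGGKK
After op 4 paint(4,6,B):
KKKKKKK
KKKKKKK
KKKGGKK
KKKGGKK
KKKGGKB
KKKGGKK
After op 5 paint(4,4,W):
KKKKKKK
KKKKKKK
KKKGGKK
KKKGGKK
KKKGWKB
KKKGGKK
After op 6 fill(5,0,G) [33 cells changed]:
GGGGGGG
GGGGGGG
GGGGGGG
GGGGGGG
GGGGWGB
GGGGGGG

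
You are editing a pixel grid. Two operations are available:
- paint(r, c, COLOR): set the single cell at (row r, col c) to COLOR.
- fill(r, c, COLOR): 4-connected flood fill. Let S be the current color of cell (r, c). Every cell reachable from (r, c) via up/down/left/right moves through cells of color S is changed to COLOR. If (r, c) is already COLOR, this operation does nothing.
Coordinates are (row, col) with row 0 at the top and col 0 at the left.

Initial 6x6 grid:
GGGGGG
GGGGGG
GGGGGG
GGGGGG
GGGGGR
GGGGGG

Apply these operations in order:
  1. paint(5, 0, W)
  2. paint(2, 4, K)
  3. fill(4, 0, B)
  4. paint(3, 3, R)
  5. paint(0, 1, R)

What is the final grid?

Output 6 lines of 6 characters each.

Answer: BRBBBB
BBBBBB
BBBBKB
BBBRBB
BBBBBR
WBBBBB

Derivation:
After op 1 paint(5,0,W):
GGGGGG
GGGGGG
GGGGGG
GGGGGG
GGGGGR
WGGGGG
After op 2 paint(2,4,K):
GGGGGG
GGGGGG
GGGGKG
GGGGGG
GGGGGR
WGGGGG
After op 3 fill(4,0,B) [33 cells changed]:
BBBBBB
BBBBBB
BBBBKB
BBBBBB
BBBBBR
WBBBBB
After op 4 paint(3,3,R):
BBBBBB
BBBBBB
BBBBKB
BBBRBB
BBBBBR
WBBBBB
After op 5 paint(0,1,R):
BRBBBB
BBBBBB
BBBBKB
BBBRBB
BBBBBR
WBBBBB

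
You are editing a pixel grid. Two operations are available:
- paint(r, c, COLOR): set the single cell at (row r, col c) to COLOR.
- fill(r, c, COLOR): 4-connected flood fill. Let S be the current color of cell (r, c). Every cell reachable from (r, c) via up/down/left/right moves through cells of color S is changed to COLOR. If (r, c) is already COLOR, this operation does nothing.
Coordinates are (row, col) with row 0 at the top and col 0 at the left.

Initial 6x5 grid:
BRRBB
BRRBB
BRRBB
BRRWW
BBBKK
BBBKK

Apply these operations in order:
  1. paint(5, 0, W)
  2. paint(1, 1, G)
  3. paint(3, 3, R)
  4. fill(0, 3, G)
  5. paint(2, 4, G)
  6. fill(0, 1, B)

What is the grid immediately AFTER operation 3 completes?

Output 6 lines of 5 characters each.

Answer: BRRBB
BGRBB
BRRBB
BRRRW
BBBKK
WBBKK

Derivation:
After op 1 paint(5,0,W):
BRRBB
BRRBB
BRRBB
BRRWW
BBBKK
WBBKK
After op 2 paint(1,1,G):
BRRBB
BGRBB
BRRBB
BRRWW
BBBKK
WBBKK
After op 3 paint(3,3,R):
BRRBB
BGRBB
BRRBB
BRRRW
BBBKK
WBBKK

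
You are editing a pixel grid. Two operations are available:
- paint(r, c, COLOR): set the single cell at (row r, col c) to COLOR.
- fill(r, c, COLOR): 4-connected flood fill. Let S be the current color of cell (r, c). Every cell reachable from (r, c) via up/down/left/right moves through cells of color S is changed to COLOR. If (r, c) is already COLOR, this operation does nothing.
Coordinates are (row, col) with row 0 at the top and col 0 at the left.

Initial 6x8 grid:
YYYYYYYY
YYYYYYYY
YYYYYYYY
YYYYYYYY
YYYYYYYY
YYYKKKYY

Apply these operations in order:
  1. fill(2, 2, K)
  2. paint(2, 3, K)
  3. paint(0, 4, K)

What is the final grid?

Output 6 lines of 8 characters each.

After op 1 fill(2,2,K) [45 cells changed]:
KKKKKKKK
KKKKKKKK
KKKKKKKK
KKKKKKKK
KKKKKKKK
KKKKKKKK
After op 2 paint(2,3,K):
KKKKKKKK
KKKKKKKK
KKKKKKKK
KKKKKKKK
KKKKKKKK
KKKKKKKK
After op 3 paint(0,4,K):
KKKKKKKK
KKKKKKKK
KKKKKKKK
KKKKKKKK
KKKKKKKK
KKKKKKKK

Answer: KKKKKKKK
KKKKKKKK
KKKKKKKK
KKKKKKKK
KKKKKKKK
KKKKKKKK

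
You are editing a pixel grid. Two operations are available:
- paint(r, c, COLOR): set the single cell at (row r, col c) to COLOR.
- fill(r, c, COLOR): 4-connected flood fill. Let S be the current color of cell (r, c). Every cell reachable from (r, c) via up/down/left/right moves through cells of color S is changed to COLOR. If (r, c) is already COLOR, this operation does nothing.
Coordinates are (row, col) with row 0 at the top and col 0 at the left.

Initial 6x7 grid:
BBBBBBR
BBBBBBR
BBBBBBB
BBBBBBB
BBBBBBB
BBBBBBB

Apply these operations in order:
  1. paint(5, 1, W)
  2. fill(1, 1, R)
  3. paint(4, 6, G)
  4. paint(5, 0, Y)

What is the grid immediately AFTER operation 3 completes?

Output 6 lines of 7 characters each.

Answer: RRRRRRR
RRRRRRR
RRRRRRR
RRRRRRR
RRRRRRG
RWRRRRR

Derivation:
After op 1 paint(5,1,W):
BBBBBBR
BBBBBBR
BBBBBBB
BBBBBBB
BBBBBBB
BWBBBBB
After op 2 fill(1,1,R) [39 cells changed]:
RRRRRRR
RRRRRRR
RRRRRRR
RRRRRRR
RRRRRRR
RWRRRRR
After op 3 paint(4,6,G):
RRRRRRR
RRRRRRR
RRRRRRR
RRRRRRR
RRRRRRG
RWRRRRR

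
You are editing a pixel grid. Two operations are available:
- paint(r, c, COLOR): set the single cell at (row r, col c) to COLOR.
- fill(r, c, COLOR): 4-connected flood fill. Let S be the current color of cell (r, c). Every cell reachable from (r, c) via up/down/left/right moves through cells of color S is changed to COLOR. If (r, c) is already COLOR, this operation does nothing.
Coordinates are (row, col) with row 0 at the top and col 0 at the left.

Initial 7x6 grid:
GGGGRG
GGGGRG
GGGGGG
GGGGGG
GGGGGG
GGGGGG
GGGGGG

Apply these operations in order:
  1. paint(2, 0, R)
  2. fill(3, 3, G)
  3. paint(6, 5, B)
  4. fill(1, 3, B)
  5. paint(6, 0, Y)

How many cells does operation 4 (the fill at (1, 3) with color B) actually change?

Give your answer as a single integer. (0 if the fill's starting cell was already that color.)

After op 1 paint(2,0,R):
GGGGRG
GGGGRG
RGGGGG
GGGGGG
GGGGGG
GGGGGG
GGGGGG
After op 2 fill(3,3,G) [0 cells changed]:
GGGGRG
GGGGRG
RGGGGG
GGGGGG
GGGGGG
GGGGGG
GGGGGG
After op 3 paint(6,5,B):
GGGGRG
GGGGRG
RGGGGG
GGGGGG
GGGGGG
GGGGGG
GGGGGB
After op 4 fill(1,3,B) [38 cells changed]:
BBBBRB
BBBBRB
RBBBBB
BBBBBB
BBBBBB
BBBBBB
BBBBBB

Answer: 38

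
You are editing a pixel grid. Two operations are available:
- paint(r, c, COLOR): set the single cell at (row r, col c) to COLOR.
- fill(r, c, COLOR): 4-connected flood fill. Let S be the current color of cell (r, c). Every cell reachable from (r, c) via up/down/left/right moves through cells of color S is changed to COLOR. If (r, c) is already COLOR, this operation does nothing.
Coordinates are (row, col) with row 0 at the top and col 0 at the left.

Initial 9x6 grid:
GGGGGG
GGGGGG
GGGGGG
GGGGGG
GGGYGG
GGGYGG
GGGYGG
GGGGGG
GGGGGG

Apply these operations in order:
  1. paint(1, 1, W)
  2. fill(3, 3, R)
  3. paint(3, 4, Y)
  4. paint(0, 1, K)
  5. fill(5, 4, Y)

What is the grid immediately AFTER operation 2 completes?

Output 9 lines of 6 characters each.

After op 1 paint(1,1,W):
GGGGGG
GWGGGG
GGGGGG
GGGGGG
GGGYGG
GGGYGG
GGGYGG
GGGGGG
GGGGGG
After op 2 fill(3,3,R) [50 cells changed]:
RRRRRR
RWRRRR
RRRRRR
RRRRRR
RRRYRR
RRRYRR
RRRYRR
RRRRRR
RRRRRR

Answer: RRRRRR
RWRRRR
RRRRRR
RRRRRR
RRRYRR
RRRYRR
RRRYRR
RRRRRR
RRRRRR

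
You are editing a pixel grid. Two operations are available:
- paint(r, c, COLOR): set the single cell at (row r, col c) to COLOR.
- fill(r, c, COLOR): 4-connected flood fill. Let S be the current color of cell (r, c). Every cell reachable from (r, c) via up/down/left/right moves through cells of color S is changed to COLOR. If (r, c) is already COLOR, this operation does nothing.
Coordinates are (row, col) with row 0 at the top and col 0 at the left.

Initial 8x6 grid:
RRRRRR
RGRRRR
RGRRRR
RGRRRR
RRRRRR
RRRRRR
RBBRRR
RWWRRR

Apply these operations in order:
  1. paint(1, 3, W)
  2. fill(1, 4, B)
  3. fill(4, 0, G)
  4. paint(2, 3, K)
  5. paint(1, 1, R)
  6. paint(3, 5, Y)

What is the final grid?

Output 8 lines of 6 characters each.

Answer: GGGGGG
GRGWGG
GGGKGG
GGGGGY
GGGGGG
GGGGGG
GGGGGG
GWWGGG

Derivation:
After op 1 paint(1,3,W):
RRRRRR
RGRWRR
RGRRRR
RGRRRR
RRRRRR
RRRRRR
RBBRRR
RWWRRR
After op 2 fill(1,4,B) [40 cells changed]:
BBBBBB
BGBWBB
BGBBBB
BGBBBB
BBBBBB
BBBBBB
BBBBBB
BWWBBB
After op 3 fill(4,0,G) [42 cells changed]:
GGGGGG
GGGWGG
GGGGGG
GGGGGG
GGGGGG
GGGGGG
GGGGGG
GWWGGG
After op 4 paint(2,3,K):
GGGGGG
GGGWGG
GGGKGG
GGGGGG
GGGGGG
GGGGGG
GGGGGG
GWWGGG
After op 5 paint(1,1,R):
GGGGGG
GRGWGG
GGGKGG
GGGGGG
GGGGGG
GGGGGG
GGGGGG
GWWGGG
After op 6 paint(3,5,Y):
GGGGGG
GRGWGG
GGGKGG
GGGGGY
GGGGGG
GGGGGG
GGGGGG
GWWGGG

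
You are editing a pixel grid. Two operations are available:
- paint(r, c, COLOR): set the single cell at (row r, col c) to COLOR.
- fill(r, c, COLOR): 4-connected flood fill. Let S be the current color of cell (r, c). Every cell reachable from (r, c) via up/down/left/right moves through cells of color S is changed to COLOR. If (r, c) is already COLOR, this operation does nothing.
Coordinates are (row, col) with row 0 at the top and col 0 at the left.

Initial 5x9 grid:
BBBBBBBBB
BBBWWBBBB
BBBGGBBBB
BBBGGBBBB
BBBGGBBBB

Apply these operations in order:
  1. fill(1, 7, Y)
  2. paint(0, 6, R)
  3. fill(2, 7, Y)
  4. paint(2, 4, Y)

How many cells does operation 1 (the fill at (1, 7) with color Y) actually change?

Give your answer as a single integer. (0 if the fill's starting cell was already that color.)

After op 1 fill(1,7,Y) [37 cells changed]:
YYYYYYYYY
YYYWWYYYY
YYYGGYYYY
YYYGGYYYY
YYYGGYYYY

Answer: 37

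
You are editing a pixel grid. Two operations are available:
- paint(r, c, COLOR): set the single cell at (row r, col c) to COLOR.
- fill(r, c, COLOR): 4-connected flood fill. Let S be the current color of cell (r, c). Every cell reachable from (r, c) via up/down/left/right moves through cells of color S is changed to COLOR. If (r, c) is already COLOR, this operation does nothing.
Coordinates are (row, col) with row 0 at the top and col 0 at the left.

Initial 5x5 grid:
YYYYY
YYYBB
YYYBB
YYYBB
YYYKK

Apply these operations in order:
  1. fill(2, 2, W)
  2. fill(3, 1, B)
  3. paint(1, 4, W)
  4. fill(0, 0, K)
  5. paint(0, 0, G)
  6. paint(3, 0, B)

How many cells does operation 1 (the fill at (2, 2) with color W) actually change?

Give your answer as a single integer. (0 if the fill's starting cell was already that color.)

Answer: 17

Derivation:
After op 1 fill(2,2,W) [17 cells changed]:
WWWWW
WWWBB
WWWBB
WWWBB
WWWKK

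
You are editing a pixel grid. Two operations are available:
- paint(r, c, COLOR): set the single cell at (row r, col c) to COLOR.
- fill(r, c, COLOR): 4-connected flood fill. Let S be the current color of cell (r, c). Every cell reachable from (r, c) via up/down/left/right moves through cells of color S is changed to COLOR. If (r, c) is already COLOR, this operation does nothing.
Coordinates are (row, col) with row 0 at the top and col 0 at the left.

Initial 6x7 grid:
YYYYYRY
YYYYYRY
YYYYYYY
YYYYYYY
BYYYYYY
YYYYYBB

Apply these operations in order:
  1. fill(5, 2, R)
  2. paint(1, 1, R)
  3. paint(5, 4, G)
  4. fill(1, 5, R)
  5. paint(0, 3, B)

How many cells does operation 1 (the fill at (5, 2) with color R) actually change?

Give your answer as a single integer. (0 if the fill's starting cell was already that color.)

After op 1 fill(5,2,R) [37 cells changed]:
RRRRRRR
RRRRRRR
RRRRRRR
RRRRRRR
BRRRRRR
RRRRRBB

Answer: 37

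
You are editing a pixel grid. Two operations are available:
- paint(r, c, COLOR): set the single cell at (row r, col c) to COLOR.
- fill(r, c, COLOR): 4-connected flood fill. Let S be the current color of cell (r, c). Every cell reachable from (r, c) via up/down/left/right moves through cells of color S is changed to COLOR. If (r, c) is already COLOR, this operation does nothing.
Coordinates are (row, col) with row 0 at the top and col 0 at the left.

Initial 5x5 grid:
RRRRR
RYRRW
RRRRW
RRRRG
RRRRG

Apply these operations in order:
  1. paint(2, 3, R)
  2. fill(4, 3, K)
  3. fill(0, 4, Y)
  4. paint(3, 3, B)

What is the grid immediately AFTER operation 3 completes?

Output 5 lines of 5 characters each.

After op 1 paint(2,3,R):
RRRRR
RYRRW
RRRRW
RRRRG
RRRRG
After op 2 fill(4,3,K) [20 cells changed]:
KKKKK
KYKKW
KKKKW
KKKKG
KKKKG
After op 3 fill(0,4,Y) [20 cells changed]:
YYYYY
YYYYW
YYYYW
YYYYG
YYYYG

Answer: YYYYY
YYYYW
YYYYW
YYYYG
YYYYG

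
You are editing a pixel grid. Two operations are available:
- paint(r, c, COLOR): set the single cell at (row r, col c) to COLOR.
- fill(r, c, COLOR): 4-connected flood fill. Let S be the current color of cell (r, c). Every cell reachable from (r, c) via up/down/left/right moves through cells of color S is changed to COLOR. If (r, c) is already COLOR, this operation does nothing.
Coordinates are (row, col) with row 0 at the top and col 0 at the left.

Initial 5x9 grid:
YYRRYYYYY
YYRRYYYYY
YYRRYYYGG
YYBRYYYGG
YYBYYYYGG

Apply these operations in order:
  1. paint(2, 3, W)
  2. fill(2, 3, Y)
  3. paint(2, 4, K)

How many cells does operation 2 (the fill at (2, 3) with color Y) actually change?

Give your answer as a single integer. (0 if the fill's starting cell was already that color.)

Answer: 1

Derivation:
After op 1 paint(2,3,W):
YYRRYYYYY
YYRRYYYYY
YYRWYYYGG
YYBRYYYGG
YYBYYYYGG
After op 2 fill(2,3,Y) [1 cells changed]:
YYRRYYYYY
YYRRYYYYY
YYRYYYYGG
YYBRYYYGG
YYBYYYYGG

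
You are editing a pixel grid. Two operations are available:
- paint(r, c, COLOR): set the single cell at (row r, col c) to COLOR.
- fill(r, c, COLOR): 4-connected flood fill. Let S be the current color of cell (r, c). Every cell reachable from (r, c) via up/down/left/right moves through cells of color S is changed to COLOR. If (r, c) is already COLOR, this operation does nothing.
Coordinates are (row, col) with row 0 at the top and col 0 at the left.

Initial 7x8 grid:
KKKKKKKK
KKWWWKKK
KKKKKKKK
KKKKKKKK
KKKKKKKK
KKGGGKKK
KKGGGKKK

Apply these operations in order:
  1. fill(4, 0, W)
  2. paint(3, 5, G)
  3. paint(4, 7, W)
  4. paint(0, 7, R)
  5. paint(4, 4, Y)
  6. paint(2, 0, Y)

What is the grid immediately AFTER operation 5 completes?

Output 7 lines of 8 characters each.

After op 1 fill(4,0,W) [47 cells changed]:
WWWWWWWW
WWWWWWWW
WWWWWWWW
WWWWWWWW
WWWWWWWW
WWGGGWWW
WWGGGWWW
After op 2 paint(3,5,G):
WWWWWWWW
WWWWWWWW
WWWWWWWW
WWWWWGWW
WWWWWWWW
WWGGGWWW
WWGGGWWW
After op 3 paint(4,7,W):
WWWWWWWW
WWWWWWWW
WWWWWWWW
WWWWWGWW
WWWWWWWW
WWGGGWWW
WWGGGWWW
After op 4 paint(0,7,R):
WWWWWWWR
WWWWWWWW
WWWWWWWW
WWWWWGWW
WWWWWWWW
WWGGGWWW
WWGGGWWW
After op 5 paint(4,4,Y):
WWWWWWWR
WWWWWWWW
WWWWWWWW
WWWWWGWW
WWWWYWWW
WWGGGWWW
WWGGGWWW

Answer: WWWWWWWR
WWWWWWWW
WWWWWWWW
WWWWWGWW
WWWWYWWW
WWGGGWWW
WWGGGWWW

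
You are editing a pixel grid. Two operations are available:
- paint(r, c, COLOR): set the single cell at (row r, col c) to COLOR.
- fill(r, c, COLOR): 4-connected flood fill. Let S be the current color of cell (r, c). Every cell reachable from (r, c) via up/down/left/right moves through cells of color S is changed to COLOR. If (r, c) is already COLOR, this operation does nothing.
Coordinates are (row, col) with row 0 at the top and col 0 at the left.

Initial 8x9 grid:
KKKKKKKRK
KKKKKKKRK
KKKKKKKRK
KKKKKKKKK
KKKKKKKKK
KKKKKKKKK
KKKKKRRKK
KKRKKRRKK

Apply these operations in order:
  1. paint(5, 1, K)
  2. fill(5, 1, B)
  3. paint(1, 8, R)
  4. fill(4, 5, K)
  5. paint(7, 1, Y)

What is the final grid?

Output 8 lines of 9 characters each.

Answer: KKKKKKKRB
KKKKKKKRR
KKKKKKKRK
KKKKKKKKK
KKKKKKKKK
KKKKKKKKK
KKKKKRRKK
KYRKKRRKK

Derivation:
After op 1 paint(5,1,K):
KKKKKKKRK
KKKKKKKRK
KKKKKKKRK
KKKKKKKKK
KKKKKKKKK
KKKKKKKKK
KKKKKRRKK
KKRKKRRKK
After op 2 fill(5,1,B) [64 cells changed]:
BBBBBBBRB
BBBBBBBRB
BBBBBBBRB
BBBBBBBBB
BBBBBBBBB
BBBBBBBBB
BBBBBRRBB
BBRBBRRBB
After op 3 paint(1,8,R):
BBBBBBBRB
BBBBBBBRR
BBBBBBBRB
BBBBBBBBB
BBBBBBBBB
BBBBBBBBB
BBBBBRRBB
BBRBBRRBB
After op 4 fill(4,5,K) [62 cells changed]:
KKKKKKKRB
KKKKKKKRR
KKKKKKKRK
KKKKKKKKK
KKKKKKKKK
KKKKKKKKK
KKKKKRRKK
KKRKKRRKK
After op 5 paint(7,1,Y):
KKKKKKKRB
KKKKKKKRR
KKKKKKKRK
KKKKKKKKK
KKKKKKKKK
KKKKKKKKK
KKKKKRRKK
KYRKKRRKK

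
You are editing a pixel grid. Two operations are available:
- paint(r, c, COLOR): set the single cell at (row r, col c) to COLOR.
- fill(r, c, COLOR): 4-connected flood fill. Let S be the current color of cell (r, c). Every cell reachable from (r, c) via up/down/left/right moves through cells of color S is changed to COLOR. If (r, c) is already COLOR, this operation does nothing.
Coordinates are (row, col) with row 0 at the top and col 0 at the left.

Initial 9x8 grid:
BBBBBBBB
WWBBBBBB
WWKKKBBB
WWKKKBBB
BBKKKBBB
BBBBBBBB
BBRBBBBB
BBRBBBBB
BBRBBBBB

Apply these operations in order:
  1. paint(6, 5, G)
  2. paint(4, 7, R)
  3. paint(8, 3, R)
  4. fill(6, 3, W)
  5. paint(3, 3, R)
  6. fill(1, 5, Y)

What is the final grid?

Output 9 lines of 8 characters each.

After op 1 paint(6,5,G):
BBBBBBBB
WWBBBBBB
WWKKKBBB
WWKKKBBB
BBKKKBBB
BBBBBBBB
BBRBBGBB
BBRBBBBB
BBRBBBBB
After op 2 paint(4,7,R):
BBBBBBBB
WWBBBBBB
WWKKKBBB
WWKKKBBB
BBKKKBBR
BBBBBBBB
BBRBBGBB
BBRBBBBB
BBRBBBBB
After op 3 paint(8,3,R):
BBBBBBBB
WWBBBBBB
WWKKKBBB
WWKKKBBB
BBKKKBBR
BBBBBBBB
BBRBBGBB
BBRBBBBB
BBRRBBBB
After op 4 fill(6,3,W) [51 cells changed]:
WWWWWWWW
WWWWWWWW
WWKKKWWW
WWKKKWWW
WWKKKWWR
WWWWWWWW
WWRWWGWW
WWRWWWWW
WWRRWWWW
After op 5 paint(3,3,R):
WWWWWWWW
WWWWWWWW
WWKKKWWW
WWKRKWWW
WWKKKWWR
WWWWWWWW
WWRWWGWW
WWRWWWWW
WWRRWWWW
After op 6 fill(1,5,Y) [57 cells changed]:
YYYYYYYY
YYYYYYYY
YYKKKYYY
YYKRKYYY
YYKKKYYR
YYYYYYYY
YYRYYGYY
YYRYYYYY
YYRRYYYY

Answer: YYYYYYYY
YYYYYYYY
YYKKKYYY
YYKRKYYY
YYKKKYYR
YYYYYYYY
YYRYYGYY
YYRYYYYY
YYRRYYYY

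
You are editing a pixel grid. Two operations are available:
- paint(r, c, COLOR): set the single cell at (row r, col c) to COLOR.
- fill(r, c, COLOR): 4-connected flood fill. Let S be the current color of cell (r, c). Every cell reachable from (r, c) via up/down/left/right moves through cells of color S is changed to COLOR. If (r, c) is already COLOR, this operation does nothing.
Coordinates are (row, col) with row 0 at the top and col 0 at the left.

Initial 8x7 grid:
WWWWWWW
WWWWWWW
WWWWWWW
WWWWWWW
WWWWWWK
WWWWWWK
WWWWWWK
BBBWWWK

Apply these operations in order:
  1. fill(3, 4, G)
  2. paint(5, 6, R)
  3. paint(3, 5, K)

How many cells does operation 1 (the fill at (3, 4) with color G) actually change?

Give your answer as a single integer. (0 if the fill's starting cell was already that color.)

Answer: 49

Derivation:
After op 1 fill(3,4,G) [49 cells changed]:
GGGGGGG
GGGGGGG
GGGGGGG
GGGGGGG
GGGGGGK
GGGGGGK
GGGGGGK
BBBGGGK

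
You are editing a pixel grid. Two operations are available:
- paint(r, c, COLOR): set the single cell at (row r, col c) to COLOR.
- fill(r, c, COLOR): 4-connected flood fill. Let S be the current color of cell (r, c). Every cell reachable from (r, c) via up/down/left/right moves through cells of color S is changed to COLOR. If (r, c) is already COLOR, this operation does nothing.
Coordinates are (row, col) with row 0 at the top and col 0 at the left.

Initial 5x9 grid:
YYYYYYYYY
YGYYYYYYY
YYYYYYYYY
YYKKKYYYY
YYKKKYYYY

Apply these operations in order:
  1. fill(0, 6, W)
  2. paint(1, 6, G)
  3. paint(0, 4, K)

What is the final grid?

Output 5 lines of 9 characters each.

After op 1 fill(0,6,W) [38 cells changed]:
WWWWWWWWW
WGWWWWWWW
WWWWWWWWW
WWKKKWWWW
WWKKKWWWW
After op 2 paint(1,6,G):
WWWWWWWWW
WGWWWWGWW
WWWWWWWWW
WWKKKWWWW
WWKKKWWWW
After op 3 paint(0,4,K):
WWWWKWWWW
WGWWWWGWW
WWWWWWWWW
WWKKKWWWW
WWKKKWWWW

Answer: WWWWKWWWW
WGWWWWGWW
WWWWWWWWW
WWKKKWWWW
WWKKKWWWW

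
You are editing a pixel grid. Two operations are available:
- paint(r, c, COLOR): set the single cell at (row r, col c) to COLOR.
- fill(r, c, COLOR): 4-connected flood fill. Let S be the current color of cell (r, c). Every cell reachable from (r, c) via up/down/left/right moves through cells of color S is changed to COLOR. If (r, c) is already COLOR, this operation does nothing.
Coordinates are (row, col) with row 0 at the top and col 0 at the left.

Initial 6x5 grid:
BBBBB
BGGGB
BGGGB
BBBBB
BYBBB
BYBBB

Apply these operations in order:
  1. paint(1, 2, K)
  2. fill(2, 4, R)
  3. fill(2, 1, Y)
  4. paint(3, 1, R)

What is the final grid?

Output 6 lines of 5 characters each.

After op 1 paint(1,2,K):
BBBBB
BGKGB
BGGGB
BBBBB
BYBBB
BYBBB
After op 2 fill(2,4,R) [22 cells changed]:
RRRRR
RGKGR
RGGGR
RRRRR
RYRRR
RYRRR
After op 3 fill(2,1,Y) [5 cells changed]:
RRRRR
RYKYR
RYYYR
RRRRR
RYRRR
RYRRR
After op 4 paint(3,1,R):
RRRRR
RYKYR
RYYYR
RRRRR
RYRRR
RYRRR

Answer: RRRRR
RYKYR
RYYYR
RRRRR
RYRRR
RYRRR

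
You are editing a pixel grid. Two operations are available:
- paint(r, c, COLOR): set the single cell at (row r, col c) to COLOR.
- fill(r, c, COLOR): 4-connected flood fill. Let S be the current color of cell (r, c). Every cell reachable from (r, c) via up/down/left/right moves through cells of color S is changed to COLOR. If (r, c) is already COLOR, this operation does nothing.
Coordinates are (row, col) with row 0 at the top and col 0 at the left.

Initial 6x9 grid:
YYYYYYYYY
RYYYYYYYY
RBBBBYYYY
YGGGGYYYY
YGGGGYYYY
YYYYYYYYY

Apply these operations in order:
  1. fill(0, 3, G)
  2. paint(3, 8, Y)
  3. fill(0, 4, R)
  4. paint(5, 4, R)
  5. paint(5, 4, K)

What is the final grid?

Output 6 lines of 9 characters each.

After op 1 fill(0,3,G) [40 cells changed]:
GGGGGGGGG
RGGGGGGGG
RBBBBGGGG
GGGGGGGGG
GGGGGGGGG
GGGGGGGGG
After op 2 paint(3,8,Y):
GGGGGGGGG
RGGGGGGGG
RBBBBGGGG
GGGGGGGGY
GGGGGGGGG
GGGGGGGGG
After op 3 fill(0,4,R) [47 cells changed]:
RRRRRRRRR
RRRRRRRRR
RBBBBRRRR
RRRRRRRRY
RRRRRRRRR
RRRRRRRRR
After op 4 paint(5,4,R):
RRRRRRRRR
RRRRRRRRR
RBBBBRRRR
RRRRRRRRY
RRRRRRRRR
RRRRRRRRR
After op 5 paint(5,4,K):
RRRRRRRRR
RRRRRRRRR
RBBBBRRRR
RRRRRRRRY
RRRRRRRRR
RRRRKRRRR

Answer: RRRRRRRRR
RRRRRRRRR
RBBBBRRRR
RRRRRRRRY
RRRRRRRRR
RRRRKRRRR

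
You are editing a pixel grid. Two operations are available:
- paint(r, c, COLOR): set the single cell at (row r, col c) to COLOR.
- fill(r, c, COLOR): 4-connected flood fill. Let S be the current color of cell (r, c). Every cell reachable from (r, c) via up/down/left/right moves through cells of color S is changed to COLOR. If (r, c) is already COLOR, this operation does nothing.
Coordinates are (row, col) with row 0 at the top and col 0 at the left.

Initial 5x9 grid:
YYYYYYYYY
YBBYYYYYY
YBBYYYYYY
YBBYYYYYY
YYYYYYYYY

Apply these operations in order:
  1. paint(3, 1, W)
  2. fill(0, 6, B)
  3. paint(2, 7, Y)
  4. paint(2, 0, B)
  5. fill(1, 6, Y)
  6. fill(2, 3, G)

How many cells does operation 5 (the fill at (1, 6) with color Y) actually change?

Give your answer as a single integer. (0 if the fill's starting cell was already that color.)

Answer: 43

Derivation:
After op 1 paint(3,1,W):
YYYYYYYYY
YBBYYYYYY
YBBYYYYYY
YWBYYYYYY
YYYYYYYYY
After op 2 fill(0,6,B) [39 cells changed]:
BBBBBBBBB
BBBBBBBBB
BBBBBBBBB
BWBBBBBBB
BBBBBBBBB
After op 3 paint(2,7,Y):
BBBBBBBBB
BBBBBBBBB
BBBBBBBYB
BWBBBBBBB
BBBBBBBBB
After op 4 paint(2,0,B):
BBBBBBBBB
BBBBBBBBB
BBBBBBBYB
BWBBBBBBB
BBBBBBBBB
After op 5 fill(1,6,Y) [43 cells changed]:
YYYYYYYYY
YYYYYYYYY
YYYYYYYYY
YWYYYYYYY
YYYYYYYYY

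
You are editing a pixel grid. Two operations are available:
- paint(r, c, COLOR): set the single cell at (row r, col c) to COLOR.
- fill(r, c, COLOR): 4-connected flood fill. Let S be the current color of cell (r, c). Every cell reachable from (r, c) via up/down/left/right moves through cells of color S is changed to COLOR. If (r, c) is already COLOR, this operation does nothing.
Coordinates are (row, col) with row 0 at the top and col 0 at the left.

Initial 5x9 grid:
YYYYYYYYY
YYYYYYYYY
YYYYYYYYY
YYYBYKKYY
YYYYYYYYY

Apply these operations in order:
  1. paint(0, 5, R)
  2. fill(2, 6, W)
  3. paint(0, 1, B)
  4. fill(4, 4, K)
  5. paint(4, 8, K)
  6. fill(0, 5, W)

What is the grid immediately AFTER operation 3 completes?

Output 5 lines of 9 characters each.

After op 1 paint(0,5,R):
YYYYYRYYY
YYYYYYYYY
YYYYYYYYY
YYYBYKKYY
YYYYYYYYY
After op 2 fill(2,6,W) [41 cells changed]:
WWWWWRWWW
WWWWWWWWW
WWWWWWWWW
WWWBWKKWW
WWWWWWWWW
After op 3 paint(0,1,B):
WBWWWRWWW
WWWWWWWWW
WWWWWWWWW
WWWBWKKWW
WWWWWWWWW

Answer: WBWWWRWWW
WWWWWWWWW
WWWWWWWWW
WWWBWKKWW
WWWWWWWWW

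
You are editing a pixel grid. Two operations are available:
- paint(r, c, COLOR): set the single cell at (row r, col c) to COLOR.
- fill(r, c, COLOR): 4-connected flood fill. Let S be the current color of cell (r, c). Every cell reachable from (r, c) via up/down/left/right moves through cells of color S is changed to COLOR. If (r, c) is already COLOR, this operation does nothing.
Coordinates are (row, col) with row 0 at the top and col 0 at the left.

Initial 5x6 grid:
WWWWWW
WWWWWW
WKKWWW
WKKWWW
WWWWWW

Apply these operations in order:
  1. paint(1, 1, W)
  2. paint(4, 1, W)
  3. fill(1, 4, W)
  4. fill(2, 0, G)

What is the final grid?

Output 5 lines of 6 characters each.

Answer: GGGGGG
GGGGGG
GKKGGG
GKKGGG
GGGGGG

Derivation:
After op 1 paint(1,1,W):
WWWWWW
WWWWWW
WKKWWW
WKKWWW
WWWWWW
After op 2 paint(4,1,W):
WWWWWW
WWWWWW
WKKWWW
WKKWWW
WWWWWW
After op 3 fill(1,4,W) [0 cells changed]:
WWWWWW
WWWWWW
WKKWWW
WKKWWW
WWWWWW
After op 4 fill(2,0,G) [26 cells changed]:
GGGGGG
GGGGGG
GKKGGG
GKKGGG
GGGGGG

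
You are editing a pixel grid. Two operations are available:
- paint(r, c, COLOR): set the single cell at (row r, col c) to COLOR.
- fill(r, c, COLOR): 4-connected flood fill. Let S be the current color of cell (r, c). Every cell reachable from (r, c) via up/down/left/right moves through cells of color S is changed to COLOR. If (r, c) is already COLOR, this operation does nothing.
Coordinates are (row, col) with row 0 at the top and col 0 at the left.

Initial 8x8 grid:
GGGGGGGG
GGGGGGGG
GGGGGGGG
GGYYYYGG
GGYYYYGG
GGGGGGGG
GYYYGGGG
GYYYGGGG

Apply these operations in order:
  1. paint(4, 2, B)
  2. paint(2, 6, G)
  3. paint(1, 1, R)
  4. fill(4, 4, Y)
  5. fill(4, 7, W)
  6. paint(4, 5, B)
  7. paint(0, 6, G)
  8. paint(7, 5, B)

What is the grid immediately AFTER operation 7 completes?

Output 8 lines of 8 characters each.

After op 1 paint(4,2,B):
GGGGGGGG
GGGGGGGG
GGGGGGGG
GGYYYYGG
GGBYYYGG
GGGGGGGG
GYYYGGGG
GYYYGGGG
After op 2 paint(2,6,G):
GGGGGGGG
GGGGGGGG
GGGGGGGG
GGYYYYGG
GGBYYYGG
GGGGGGGG
GYYYGGGG
GYYYGGGG
After op 3 paint(1,1,R):
GGGGGGGG
GRGGGGGG
GGGGGGGG
GGYYYYGG
GGBYYYGG
GGGGGGGG
GYYYGGGG
GYYYGGGG
After op 4 fill(4,4,Y) [0 cells changed]:
GGGGGGGG
GRGGGGGG
GGGGGGGG
GGYYYYGG
GGBYYYGG
GGGGGGGG
GYYYGGGG
GYYYGGGG
After op 5 fill(4,7,W) [49 cells changed]:
WWWWWWWW
WRWWWWWW
WWWWWWWW
WWYYYYWW
WWBYYYWW
WWWWWWWW
WYYYWWWW
WYYYWWWW
After op 6 paint(4,5,B):
WWWWWWWW
WRWWWWWW
WWWWWWWW
WWYYYYWW
WWBYYBWW
WWWWWWWW
WYYYWWWW
WYYYWWWW
After op 7 paint(0,6,G):
WWWWWWGW
WRWWWWWW
WWWWWWWW
WWYYYYWW
WWBYYBWW
WWWWWWWW
WYYYWWWW
WYYYWWWW

Answer: WWWWWWGW
WRWWWWWW
WWWWWWWW
WWYYYYWW
WWBYYBWW
WWWWWWWW
WYYYWWWW
WYYYWWWW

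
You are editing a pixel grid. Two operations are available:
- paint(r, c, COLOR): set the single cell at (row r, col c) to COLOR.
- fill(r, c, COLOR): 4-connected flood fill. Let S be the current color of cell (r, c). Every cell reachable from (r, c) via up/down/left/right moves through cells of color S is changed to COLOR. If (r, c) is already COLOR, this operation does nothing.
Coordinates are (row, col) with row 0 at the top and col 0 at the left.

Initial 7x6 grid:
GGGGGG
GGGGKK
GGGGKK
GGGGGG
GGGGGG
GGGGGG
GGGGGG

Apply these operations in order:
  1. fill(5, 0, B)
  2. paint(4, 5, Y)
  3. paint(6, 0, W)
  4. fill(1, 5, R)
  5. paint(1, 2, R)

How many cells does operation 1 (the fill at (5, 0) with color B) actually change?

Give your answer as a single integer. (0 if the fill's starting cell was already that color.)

Answer: 38

Derivation:
After op 1 fill(5,0,B) [38 cells changed]:
BBBBBB
BBBBKK
BBBBKK
BBBBBB
BBBBBB
BBBBBB
BBBBBB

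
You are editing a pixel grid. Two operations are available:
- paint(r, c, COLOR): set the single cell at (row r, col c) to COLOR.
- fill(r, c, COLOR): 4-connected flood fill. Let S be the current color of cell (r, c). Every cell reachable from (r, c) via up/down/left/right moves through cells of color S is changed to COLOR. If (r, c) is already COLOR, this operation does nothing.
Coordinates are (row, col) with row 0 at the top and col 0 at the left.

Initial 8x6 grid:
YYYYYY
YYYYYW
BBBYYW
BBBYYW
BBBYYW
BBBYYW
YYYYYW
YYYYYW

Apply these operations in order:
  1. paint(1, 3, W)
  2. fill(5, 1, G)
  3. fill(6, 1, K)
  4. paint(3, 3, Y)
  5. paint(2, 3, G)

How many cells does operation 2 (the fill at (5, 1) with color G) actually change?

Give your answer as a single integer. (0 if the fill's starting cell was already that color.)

Answer: 12

Derivation:
After op 1 paint(1,3,W):
YYYYYY
YYYWYW
BBBYYW
BBBYYW
BBBYYW
BBBYYW
YYYYYW
YYYYYW
After op 2 fill(5,1,G) [12 cells changed]:
YYYYYY
YYYWYW
GGGYYW
GGGYYW
GGGYYW
GGGYYW
YYYYYW
YYYYYW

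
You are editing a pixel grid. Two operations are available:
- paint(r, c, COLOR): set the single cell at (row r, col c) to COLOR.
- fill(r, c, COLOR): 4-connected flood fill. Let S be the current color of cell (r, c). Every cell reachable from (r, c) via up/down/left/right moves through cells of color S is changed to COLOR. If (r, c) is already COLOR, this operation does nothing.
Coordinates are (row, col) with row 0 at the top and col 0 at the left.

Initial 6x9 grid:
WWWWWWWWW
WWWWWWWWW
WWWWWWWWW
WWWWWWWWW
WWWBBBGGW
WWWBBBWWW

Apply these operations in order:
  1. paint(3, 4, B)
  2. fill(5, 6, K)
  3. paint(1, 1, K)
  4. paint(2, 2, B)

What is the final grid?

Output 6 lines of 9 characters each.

After op 1 paint(3,4,B):
WWWWWWWWW
WWWWWWWWW
WWWWWWWWW
WWWWBWWWW
WWWBBBGGW
WWWBBBWWW
After op 2 fill(5,6,K) [45 cells changed]:
KKKKKKKKK
KKKKKKKKK
KKKKKKKKK
KKKKBKKKK
KKKBBBGGK
KKKBBBKKK
After op 3 paint(1,1,K):
KKKKKKKKK
KKKKKKKKK
KKKKKKKKK
KKKKBKKKK
KKKBBBGGK
KKKBBBKKK
After op 4 paint(2,2,B):
KKKKKKKKK
KKKKKKKKK
KKBKKKKKK
KKKKBKKKK
KKKBBBGGK
KKKBBBKKK

Answer: KKKKKKKKK
KKKKKKKKK
KKBKKKKKK
KKKKBKKKK
KKKBBBGGK
KKKBBBKKK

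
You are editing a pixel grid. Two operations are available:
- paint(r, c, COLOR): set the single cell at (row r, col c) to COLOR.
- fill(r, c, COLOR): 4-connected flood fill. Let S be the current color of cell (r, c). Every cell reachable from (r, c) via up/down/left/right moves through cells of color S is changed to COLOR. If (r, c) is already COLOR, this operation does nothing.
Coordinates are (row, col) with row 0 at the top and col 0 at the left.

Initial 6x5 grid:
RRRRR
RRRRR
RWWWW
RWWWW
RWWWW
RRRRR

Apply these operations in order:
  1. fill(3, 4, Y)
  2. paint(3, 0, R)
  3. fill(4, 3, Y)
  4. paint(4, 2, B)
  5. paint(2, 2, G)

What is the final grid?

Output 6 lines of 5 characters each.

After op 1 fill(3,4,Y) [12 cells changed]:
RRRRR
RRRRR
RYYYY
RYYYY
RYYYY
RRRRR
After op 2 paint(3,0,R):
RRRRR
RRRRR
RYYYY
RYYYY
RYYYY
RRRRR
After op 3 fill(4,3,Y) [0 cells changed]:
RRRRR
RRRRR
RYYYY
RYYYY
RYYYY
RRRRR
After op 4 paint(4,2,B):
RRRRR
RRRRR
RYYYY
RYYYY
RYBYY
RRRRR
After op 5 paint(2,2,G):
RRRRR
RRRRR
RYGYY
RYYYY
RYBYY
RRRRR

Answer: RRRRR
RRRRR
RYGYY
RYYYY
RYBYY
RRRRR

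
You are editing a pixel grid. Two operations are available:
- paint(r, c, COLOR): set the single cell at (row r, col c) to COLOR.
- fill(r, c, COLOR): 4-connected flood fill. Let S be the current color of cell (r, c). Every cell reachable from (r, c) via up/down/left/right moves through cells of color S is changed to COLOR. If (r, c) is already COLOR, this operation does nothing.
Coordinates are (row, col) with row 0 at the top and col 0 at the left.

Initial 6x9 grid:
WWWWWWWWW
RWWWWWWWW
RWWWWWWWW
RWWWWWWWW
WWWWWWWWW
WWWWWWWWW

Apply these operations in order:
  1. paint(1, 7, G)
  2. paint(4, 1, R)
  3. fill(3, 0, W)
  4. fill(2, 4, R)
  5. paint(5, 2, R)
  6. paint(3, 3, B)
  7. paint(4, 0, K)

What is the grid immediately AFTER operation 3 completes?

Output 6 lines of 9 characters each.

After op 1 paint(1,7,G):
WWWWWWWWW
RWWWWWWGW
RWWWWWWWW
RWWWWWWWW
WWWWWWWWW
WWWWWWWWW
After op 2 paint(4,1,R):
WWWWWWWWW
RWWWWWWGW
RWWWWWWWW
RWWWWWWWW
WRWWWWWWW
WWWWWWWWW
After op 3 fill(3,0,W) [3 cells changed]:
WWWWWWWWW
WWWWWWWGW
WWWWWWWWW
WWWWWWWWW
WRWWWWWWW
WWWWWWWWW

Answer: WWWWWWWWW
WWWWWWWGW
WWWWWWWWW
WWWWWWWWW
WRWWWWWWW
WWWWWWWWW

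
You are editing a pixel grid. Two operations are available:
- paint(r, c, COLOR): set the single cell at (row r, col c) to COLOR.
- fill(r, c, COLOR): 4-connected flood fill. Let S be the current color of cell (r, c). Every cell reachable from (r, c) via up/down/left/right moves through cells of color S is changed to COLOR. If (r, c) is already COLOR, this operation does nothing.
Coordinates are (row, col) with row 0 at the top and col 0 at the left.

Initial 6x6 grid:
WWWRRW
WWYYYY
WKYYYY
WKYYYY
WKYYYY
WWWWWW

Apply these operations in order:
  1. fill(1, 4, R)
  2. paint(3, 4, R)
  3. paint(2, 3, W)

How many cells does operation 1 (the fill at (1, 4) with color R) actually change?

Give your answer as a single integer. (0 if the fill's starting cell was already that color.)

After op 1 fill(1,4,R) [16 cells changed]:
WWWRRW
WWRRRR
WKRRRR
WKRRRR
WKRRRR
WWWWWW

Answer: 16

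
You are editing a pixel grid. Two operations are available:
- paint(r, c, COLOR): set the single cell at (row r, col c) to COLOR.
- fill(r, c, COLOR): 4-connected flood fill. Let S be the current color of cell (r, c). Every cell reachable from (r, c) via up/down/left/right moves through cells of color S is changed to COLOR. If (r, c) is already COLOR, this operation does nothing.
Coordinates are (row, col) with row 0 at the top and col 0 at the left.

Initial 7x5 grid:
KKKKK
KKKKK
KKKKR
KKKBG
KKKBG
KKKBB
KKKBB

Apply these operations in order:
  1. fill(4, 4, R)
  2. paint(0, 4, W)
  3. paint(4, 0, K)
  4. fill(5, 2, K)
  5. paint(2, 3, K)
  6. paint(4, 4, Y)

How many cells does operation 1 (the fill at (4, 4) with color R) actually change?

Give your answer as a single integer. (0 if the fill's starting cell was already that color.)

Answer: 2

Derivation:
After op 1 fill(4,4,R) [2 cells changed]:
KKKKK
KKKKK
KKKKR
KKKBR
KKKBR
KKKBB
KKKBB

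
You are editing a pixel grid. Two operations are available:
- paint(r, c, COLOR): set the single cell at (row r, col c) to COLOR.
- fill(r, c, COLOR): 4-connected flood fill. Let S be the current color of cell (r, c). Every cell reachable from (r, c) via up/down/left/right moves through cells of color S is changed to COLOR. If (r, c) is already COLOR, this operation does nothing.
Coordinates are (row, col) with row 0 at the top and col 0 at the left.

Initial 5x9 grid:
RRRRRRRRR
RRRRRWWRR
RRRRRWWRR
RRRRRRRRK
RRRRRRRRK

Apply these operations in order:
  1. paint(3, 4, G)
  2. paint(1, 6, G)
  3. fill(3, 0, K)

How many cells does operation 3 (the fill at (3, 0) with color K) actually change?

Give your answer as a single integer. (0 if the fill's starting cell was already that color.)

After op 1 paint(3,4,G):
RRRRRRRRR
RRRRRWWRR
RRRRRWWRR
RRRRGRRRK
RRRRRRRRK
After op 2 paint(1,6,G):
RRRRRRRRR
RRRRRWGRR
RRRRRWWRR
RRRRGRRRK
RRRRRRRRK
After op 3 fill(3,0,K) [38 cells changed]:
KKKKKKKKK
KKKKKWGKK
KKKKKWWKK
KKKKGKKKK
KKKKKKKKK

Answer: 38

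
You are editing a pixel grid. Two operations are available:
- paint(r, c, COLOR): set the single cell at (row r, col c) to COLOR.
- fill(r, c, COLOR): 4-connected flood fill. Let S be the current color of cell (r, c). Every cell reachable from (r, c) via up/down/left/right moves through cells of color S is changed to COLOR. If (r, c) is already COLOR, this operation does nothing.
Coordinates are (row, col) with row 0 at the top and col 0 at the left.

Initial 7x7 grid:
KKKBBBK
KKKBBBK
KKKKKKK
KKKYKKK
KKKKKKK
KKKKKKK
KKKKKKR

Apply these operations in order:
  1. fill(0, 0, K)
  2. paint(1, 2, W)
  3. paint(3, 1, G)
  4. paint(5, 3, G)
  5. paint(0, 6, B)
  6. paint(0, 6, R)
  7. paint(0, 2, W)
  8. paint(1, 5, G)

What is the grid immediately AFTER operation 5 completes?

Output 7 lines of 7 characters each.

After op 1 fill(0,0,K) [0 cells changed]:
KKKBBBK
KKKBBBK
KKKKKKK
KKKYKKK
KKKKKKK
KKKKKKK
KKKKKKR
After op 2 paint(1,2,W):
KKKBBBK
KKWBBBK
KKKKKKK
KKKYKKK
KKKKKKK
KKKKKKK
KKKKKKR
After op 3 paint(3,1,G):
KKKBBBK
KKWBBBK
KKKKKKK
KGKYKKK
KKKKKKK
KKKKKKK
KKKKKKR
After op 4 paint(5,3,G):
KKKBBBK
KKWBBBK
KKKKKKK
KGKYKKK
KKKKKKK
KKKGKKK
KKKKKKR
After op 5 paint(0,6,B):
KKKBBBB
KKWBBBK
KKKKKKK
KGKYKKK
KKKKKKK
KKKGKKK
KKKKKKR

Answer: KKKBBBB
KKWBBBK
KKKKKKK
KGKYKKK
KKKKKKK
KKKGKKK
KKKKKKR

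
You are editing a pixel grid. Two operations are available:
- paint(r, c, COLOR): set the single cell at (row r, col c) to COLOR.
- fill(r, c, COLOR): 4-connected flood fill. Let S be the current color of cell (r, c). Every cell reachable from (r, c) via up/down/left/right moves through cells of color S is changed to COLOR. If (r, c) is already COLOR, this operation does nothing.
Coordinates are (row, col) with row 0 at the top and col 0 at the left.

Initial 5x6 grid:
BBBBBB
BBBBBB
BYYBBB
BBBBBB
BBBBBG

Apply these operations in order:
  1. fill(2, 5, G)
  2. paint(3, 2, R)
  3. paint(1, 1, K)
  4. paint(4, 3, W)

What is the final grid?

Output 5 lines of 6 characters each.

After op 1 fill(2,5,G) [27 cells changed]:
GGGGGG
GGGGGG
GYYGGG
GGGGGG
GGGGGG
After op 2 paint(3,2,R):
GGGGGG
GGGGGG
GYYGGG
GGRGGG
GGGGGG
After op 3 paint(1,1,K):
GGGGGG
GKGGGG
GYYGGG
GGRGGG
GGGGGG
After op 4 paint(4,3,W):
GGGGGG
GKGGGG
GYYGGG
GGRGGG
GGGWGG

Answer: GGGGGG
GKGGGG
GYYGGG
GGRGGG
GGGWGG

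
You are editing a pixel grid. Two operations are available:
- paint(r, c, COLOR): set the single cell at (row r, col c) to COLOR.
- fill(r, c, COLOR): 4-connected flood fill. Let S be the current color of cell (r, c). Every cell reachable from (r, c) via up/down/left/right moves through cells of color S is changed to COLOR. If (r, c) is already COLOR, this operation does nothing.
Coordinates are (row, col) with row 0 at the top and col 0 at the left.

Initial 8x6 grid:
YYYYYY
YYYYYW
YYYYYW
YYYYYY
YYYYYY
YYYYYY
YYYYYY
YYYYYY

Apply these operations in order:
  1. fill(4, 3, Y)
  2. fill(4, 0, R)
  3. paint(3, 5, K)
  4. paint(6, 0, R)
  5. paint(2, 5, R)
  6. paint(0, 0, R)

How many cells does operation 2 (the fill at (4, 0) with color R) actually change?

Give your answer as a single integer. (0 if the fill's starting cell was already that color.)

Answer: 46

Derivation:
After op 1 fill(4,3,Y) [0 cells changed]:
YYYYYY
YYYYYW
YYYYYW
YYYYYY
YYYYYY
YYYYYY
YYYYYY
YYYYYY
After op 2 fill(4,0,R) [46 cells changed]:
RRRRRR
RRRRRW
RRRRRW
RRRRRR
RRRRRR
RRRRRR
RRRRRR
RRRRRR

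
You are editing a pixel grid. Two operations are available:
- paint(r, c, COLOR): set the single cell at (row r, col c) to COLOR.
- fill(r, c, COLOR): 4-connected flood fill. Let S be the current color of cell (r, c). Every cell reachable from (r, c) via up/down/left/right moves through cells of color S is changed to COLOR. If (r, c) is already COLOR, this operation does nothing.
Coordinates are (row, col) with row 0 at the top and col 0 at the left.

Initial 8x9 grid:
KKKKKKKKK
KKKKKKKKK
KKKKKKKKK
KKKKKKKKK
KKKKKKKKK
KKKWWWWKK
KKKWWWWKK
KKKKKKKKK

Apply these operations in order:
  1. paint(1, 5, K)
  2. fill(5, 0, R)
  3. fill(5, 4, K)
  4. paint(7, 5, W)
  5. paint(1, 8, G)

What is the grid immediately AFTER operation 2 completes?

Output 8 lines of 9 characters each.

Answer: RRRRRRRRR
RRRRRRRRR
RRRRRRRRR
RRRRRRRRR
RRRRRRRRR
RRRWWWWRR
RRRWWWWRR
RRRRRRRRR

Derivation:
After op 1 paint(1,5,K):
KKKKKKKKK
KKKKKKKKK
KKKKKKKKK
KKKKKKKKK
KKKKKKKKK
KKKWWWWKK
KKKWWWWKK
KKKKKKKKK
After op 2 fill(5,0,R) [64 cells changed]:
RRRRRRRRR
RRRRRRRRR
RRRRRRRRR
RRRRRRRRR
RRRRRRRRR
RRRWWWWRR
RRRWWWWRR
RRRRRRRRR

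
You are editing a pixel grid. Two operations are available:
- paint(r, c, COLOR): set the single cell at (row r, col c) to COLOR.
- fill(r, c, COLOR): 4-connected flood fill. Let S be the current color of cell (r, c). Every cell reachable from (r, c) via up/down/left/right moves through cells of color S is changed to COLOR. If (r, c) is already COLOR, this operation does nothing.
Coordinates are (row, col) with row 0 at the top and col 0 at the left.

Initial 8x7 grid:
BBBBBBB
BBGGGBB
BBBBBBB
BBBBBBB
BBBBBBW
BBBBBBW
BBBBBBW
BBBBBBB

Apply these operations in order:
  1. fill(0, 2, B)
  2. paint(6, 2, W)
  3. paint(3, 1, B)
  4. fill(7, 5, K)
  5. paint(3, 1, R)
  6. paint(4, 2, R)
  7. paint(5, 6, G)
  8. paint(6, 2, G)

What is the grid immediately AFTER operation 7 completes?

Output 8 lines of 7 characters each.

Answer: KKKKKKK
KKGGGKK
KKKKKKK
KRKKKKK
KKRKKKW
KKKKKKG
KKWKKKW
KKKKKKK

Derivation:
After op 1 fill(0,2,B) [0 cells changed]:
BBBBBBB
BBGGGBB
BBBBBBB
BBBBBBB
BBBBBBW
BBBBBBW
BBBBBBW
BBBBBBB
After op 2 paint(6,2,W):
BBBBBBB
BBGGGBB
BBBBBBB
BBBBBBB
BBBBBBW
BBBBBBW
BBWBBBW
BBBBBBB
After op 3 paint(3,1,B):
BBBBBBB
BBGGGBB
BBBBBBB
BBBBBBB
BBBBBBW
BBBBBBW
BBWBBBW
BBBBBBB
After op 4 fill(7,5,K) [49 cells changed]:
KKKKKKK
KKGGGKK
KKKKKKK
KKKKKKK
KKKKKKW
KKKKKKW
KKWKKKW
KKKKKKK
After op 5 paint(3,1,R):
KKKKKKK
KKGGGKK
KKKKKKK
KRKKKKK
KKKKKKW
KKKKKKW
KKWKKKW
KKKKKKK
After op 6 paint(4,2,R):
KKKKKKK
KKGGGKK
KKKKKKK
KRKKKKK
KKRKKKW
KKKKKKW
KKWKKKW
KKKKKKK
After op 7 paint(5,6,G):
KKKKKKK
KKGGGKK
KKKKKKK
KRKKKKK
KKRKKKW
KKKKKKG
KKWKKKW
KKKKKKK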